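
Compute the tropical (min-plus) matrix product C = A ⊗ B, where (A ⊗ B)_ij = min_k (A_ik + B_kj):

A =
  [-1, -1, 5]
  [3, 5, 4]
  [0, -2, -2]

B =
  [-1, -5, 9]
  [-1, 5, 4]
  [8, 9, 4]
A ⊗ B =
  [-2, -6, 3]
  [2, -2, 8]
  [-3, -5, 2]

Apply the min-plus product entry-by-entry:
  C[0][0] = min over k of (A[0][0] + B[0][0] = -1 + -1 = -2, A[0][1] + B[1][0] = -1 + -1 = -2, A[0][2] + B[2][0] = 5 + 8 = 13) = -2 (attained at k = 0)
  C[0][1] = min over k of (A[0][0] + B[0][1] = -1 + -5 = -6, A[0][1] + B[1][1] = -1 + 5 = 4, A[0][2] + B[2][1] = 5 + 9 = 14) = -6 (attained at k = 0)
  C[0][2] = min over k of (A[0][0] + B[0][2] = -1 + 9 = 8, A[0][1] + B[1][2] = -1 + 4 = 3, A[0][2] + B[2][2] = 5 + 4 = 9) = 3 (attained at k = 1)
  C[1][0] = min over k of (A[1][0] + B[0][0] = 3 + -1 = 2, A[1][1] + B[1][0] = 5 + -1 = 4, A[1][2] + B[2][0] = 4 + 8 = 12) = 2 (attained at k = 0)
  C[1][1] = min over k of (A[1][0] + B[0][1] = 3 + -5 = -2, A[1][1] + B[1][1] = 5 + 5 = 10, A[1][2] + B[2][1] = 4 + 9 = 13) = -2 (attained at k = 0)
  C[1][2] = min over k of (A[1][0] + B[0][2] = 3 + 9 = 12, A[1][1] + B[1][2] = 5 + 4 = 9, A[1][2] + B[2][2] = 4 + 4 = 8) = 8 (attained at k = 2)
  C[2][0] = min over k of (A[2][0] + B[0][0] = 0 + -1 = -1, A[2][1] + B[1][0] = -2 + -1 = -3, A[2][2] + B[2][0] = -2 + 8 = 6) = -3 (attained at k = 1)
  C[2][1] = min over k of (A[2][0] + B[0][1] = 0 + -5 = -5, A[2][1] + B[1][1] = -2 + 5 = 3, A[2][2] + B[2][1] = -2 + 9 = 7) = -5 (attained at k = 0)
  C[2][2] = min over k of (A[2][0] + B[0][2] = 0 + 9 = 9, A[2][1] + B[1][2] = -2 + 4 = 2, A[2][2] + B[2][2] = -2 + 4 = 2) = 2 (attained at k = 1)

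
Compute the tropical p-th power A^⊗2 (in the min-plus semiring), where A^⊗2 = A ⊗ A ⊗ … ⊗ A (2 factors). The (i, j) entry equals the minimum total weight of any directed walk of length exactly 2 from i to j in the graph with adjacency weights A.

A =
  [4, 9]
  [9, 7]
A^⊗2 =
  [8, 13]
  [13, 14]

Each entry (A^⊗2)_ij equals the minimum over all length-2 walks i = v_0 → v_1 → … → v_2 = j of Σ_t A[v_t][v_{t+1}]. For example, for (i, j) = (0, 1) we minimise over 2 possible intermediate vertex sequences; the minimum is 13, attained along the walk 0 → 0 → 1.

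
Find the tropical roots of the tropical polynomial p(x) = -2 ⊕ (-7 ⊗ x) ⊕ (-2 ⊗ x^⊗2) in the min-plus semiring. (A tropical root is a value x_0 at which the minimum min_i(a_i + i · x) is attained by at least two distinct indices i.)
Roots: {-5, 5}

Each tropical root is a break point of the lower envelope of the lines y = a_i + i · x (there are 3 lines, with slopes 0, 1, ..., 2). Only the lines that attain the minimum somewhere contribute to roots; other lines are dominated. Here the surviving (envelope) indices are i = 2, i = 1, i = 0.
Intersections between consecutive envelope lines give the roots: for adjacent envelope indices i < j the intersection is x = (a_i − a_j) / (j − i). Reading off the sorted break points: {-5, 5}.
Verification: at each break x_0, at least two indices attain the minimum of min_i(a_i + i · x_0).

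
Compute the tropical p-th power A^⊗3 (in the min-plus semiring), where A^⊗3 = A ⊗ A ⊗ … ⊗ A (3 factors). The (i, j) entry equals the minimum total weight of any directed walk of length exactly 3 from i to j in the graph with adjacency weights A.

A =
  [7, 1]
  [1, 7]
A^⊗3 =
  [9, 3]
  [3, 9]

Each entry (A^⊗3)_ij equals the minimum over all length-3 walks i = v_0 → v_1 → … → v_3 = j of Σ_t A[v_t][v_{t+1}]. For example, for (i, j) = (0, 1) we minimise over 4 possible intermediate vertex sequences; the minimum is 3, attained along the walk 0 → 1 → 0 → 1.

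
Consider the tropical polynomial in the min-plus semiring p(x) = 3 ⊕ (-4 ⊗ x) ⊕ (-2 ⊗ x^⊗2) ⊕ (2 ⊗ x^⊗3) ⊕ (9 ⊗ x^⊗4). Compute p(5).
p(5) = 1

A tropical monomial a ⊗ x^⊗i evaluates to a + i · x. Evaluating each term at x = 5:
  Term 0 contributes 3 + 0 · 5 = 3
  Term 1 contributes -4 + 1 · 5 = 1
  Term 2 contributes -2 + 2 · 5 = 8
  Term 3 contributes 2 + 3 · 5 = 17
  Term 4 contributes 9 + 4 · 5 = 29
p(5) = ⊕ of these = min[3, 1, 8, 17, 29] = 1.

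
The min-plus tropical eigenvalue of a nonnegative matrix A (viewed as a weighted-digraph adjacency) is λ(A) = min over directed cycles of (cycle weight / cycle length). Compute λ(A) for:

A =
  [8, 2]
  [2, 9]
λ(A) = 2

Enumerate directed cycles and compute their means (weight / length). Sample:
  cycle 0 → 0: weight = 8, length = 1, mean = 8/1 ≈ 8.000
  cycle 1 → 1: weight = 9, length = 1, mean = 9/1 ≈ 9.000
  cycle 0 → 1 → 0: weight = 4, length = 2, mean = 4/2 ≈ 2.000
  cycle 1 → 0 → 1: weight = 4, length = 2, mean = 4/2 ≈ 2.000
Minimum mean = 2.000, attained e.g. along the cycle 0 → 1 → 0 with weight 4 and length 2. So λ(A) = 4/2 = 2.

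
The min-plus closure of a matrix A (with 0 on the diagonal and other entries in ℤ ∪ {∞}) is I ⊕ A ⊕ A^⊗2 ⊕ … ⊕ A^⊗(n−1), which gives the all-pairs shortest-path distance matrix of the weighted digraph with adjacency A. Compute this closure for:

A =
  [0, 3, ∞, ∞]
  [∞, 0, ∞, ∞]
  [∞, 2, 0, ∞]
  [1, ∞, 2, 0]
Closure =
  [0, 3, ∞, ∞]
  [∞, 0, ∞, ∞]
  [∞, 2, 0, ∞]
  [1, 4, 2, 0]

This is the Floyd-Warshall all-pairs shortest-path computation. For each intermediate vertex k = 0, 1, …, 3, update dist[i][j] ← min(dist[i][j], dist[i][k] + dist[k][j]). The final matrix gives, for each (i, j), the minimum total weight of any directed path from i to j (possibly empty when i = j).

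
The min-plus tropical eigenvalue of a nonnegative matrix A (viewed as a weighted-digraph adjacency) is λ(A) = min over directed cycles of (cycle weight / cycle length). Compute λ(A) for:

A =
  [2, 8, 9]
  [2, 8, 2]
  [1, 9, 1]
λ(A) = 1

Enumerate directed cycles and compute their means (weight / length). Sample:
  cycle 0 → 0: weight = 2, length = 1, mean = 2/1 ≈ 2.000
  cycle 1 → 1: weight = 8, length = 1, mean = 8/1 ≈ 8.000
  cycle 2 → 2: weight = 1, length = 1, mean = 1/1 ≈ 1.000
  cycle 0 → 1 → 0: weight = 10, length = 2, mean = 10/2 ≈ 5.000
  cycle 0 → 2 → 0: weight = 10, length = 2, mean = 10/2 ≈ 5.000
  cycle 1 → 0 → 1: weight = 10, length = 2, mean = 10/2 ≈ 5.000
Minimum mean = 1.000, attained e.g. along the cycle 2 → 2 with weight 1 and length 1. So λ(A) = 1/1 = 1.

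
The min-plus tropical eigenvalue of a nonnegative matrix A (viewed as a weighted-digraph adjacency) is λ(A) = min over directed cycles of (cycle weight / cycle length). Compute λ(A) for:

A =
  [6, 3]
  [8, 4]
λ(A) = 4

Enumerate directed cycles and compute their means (weight / length). Sample:
  cycle 0 → 0: weight = 6, length = 1, mean = 6/1 ≈ 6.000
  cycle 1 → 1: weight = 4, length = 1, mean = 4/1 ≈ 4.000
  cycle 0 → 1 → 0: weight = 11, length = 2, mean = 11/2 ≈ 5.500
  cycle 1 → 0 → 1: weight = 11, length = 2, mean = 11/2 ≈ 5.500
Minimum mean = 4.000, attained e.g. along the cycle 1 → 1 with weight 4 and length 1. So λ(A) = 4/1 = 4.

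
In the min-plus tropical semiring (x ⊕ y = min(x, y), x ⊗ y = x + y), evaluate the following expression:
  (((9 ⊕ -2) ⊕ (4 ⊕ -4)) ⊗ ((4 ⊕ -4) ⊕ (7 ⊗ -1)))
(((9 ⊕ -2) ⊕ (4 ⊕ -4)) ⊗ ((4 ⊕ -4) ⊕ (7 ⊗ -1))) = -8

Expand innermost to outermost. Recall ⊕ takes the minimum of its arguments and ⊗ takes their sum. Working out the expression (((9 ⊕ -2) ⊕ (4 ⊕ -4)) ⊗ ((4 ⊕ -4) ⊕ (7 ⊗ -1))) gives -8.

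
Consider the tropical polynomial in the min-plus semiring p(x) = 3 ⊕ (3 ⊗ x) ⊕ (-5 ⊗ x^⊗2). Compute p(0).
p(0) = -5

A tropical monomial a ⊗ x^⊗i evaluates to a + i · x. Evaluating each term at x = 0:
  Term 0 contributes 3 + 0 · 0 = 3
  Term 1 contributes 3 + 1 · 0 = 3
  Term 2 contributes -5 + 2 · 0 = -5
p(0) = ⊕ of these = min[3, 3, -5] = -5.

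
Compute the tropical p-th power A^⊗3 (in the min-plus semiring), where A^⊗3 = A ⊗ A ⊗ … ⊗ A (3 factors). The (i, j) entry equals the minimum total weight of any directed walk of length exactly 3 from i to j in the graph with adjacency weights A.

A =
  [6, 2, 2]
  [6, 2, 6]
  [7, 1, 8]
A^⊗3 =
  [9, 5, 9]
  [10, 6, 10]
  [9, 5, 9]

Each entry (A^⊗3)_ij equals the minimum over all length-3 walks i = v_0 → v_1 → … → v_3 = j of Σ_t A[v_t][v_{t+1}]. For example, for (i, j) = (0, 2) we minimise over 9 possible intermediate vertex sequences; the minimum is 9, attained along the walk 0 → 2 → 1 → 2.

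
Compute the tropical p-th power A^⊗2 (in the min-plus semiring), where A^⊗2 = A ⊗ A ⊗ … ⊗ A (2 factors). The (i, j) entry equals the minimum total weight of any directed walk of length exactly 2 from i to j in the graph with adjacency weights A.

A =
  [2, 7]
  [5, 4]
A^⊗2 =
  [4, 9]
  [7, 8]

Each entry (A^⊗2)_ij equals the minimum over all length-2 walks i = v_0 → v_1 → … → v_2 = j of Σ_t A[v_t][v_{t+1}]. For example, for (i, j) = (0, 1) we minimise over 2 possible intermediate vertex sequences; the minimum is 9, attained along the walk 0 → 0 → 1.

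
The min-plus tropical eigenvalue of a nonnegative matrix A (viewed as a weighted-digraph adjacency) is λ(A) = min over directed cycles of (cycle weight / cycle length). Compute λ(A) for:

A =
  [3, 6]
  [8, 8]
λ(A) = 3

Enumerate directed cycles and compute their means (weight / length). Sample:
  cycle 0 → 0: weight = 3, length = 1, mean = 3/1 ≈ 3.000
  cycle 1 → 1: weight = 8, length = 1, mean = 8/1 ≈ 8.000
  cycle 0 → 1 → 0: weight = 14, length = 2, mean = 14/2 ≈ 7.000
  cycle 1 → 0 → 1: weight = 14, length = 2, mean = 14/2 ≈ 7.000
Minimum mean = 3.000, attained e.g. along the cycle 0 → 0 with weight 3 and length 1. So λ(A) = 3/1 = 3.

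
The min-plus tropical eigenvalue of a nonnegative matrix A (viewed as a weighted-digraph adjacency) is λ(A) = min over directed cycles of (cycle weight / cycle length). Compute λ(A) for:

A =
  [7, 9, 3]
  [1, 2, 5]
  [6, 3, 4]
λ(A) = 2

Enumerate directed cycles and compute their means (weight / length). Sample:
  cycle 0 → 0: weight = 7, length = 1, mean = 7/1 ≈ 7.000
  cycle 1 → 1: weight = 2, length = 1, mean = 2/1 ≈ 2.000
  cycle 2 → 2: weight = 4, length = 1, mean = 4/1 ≈ 4.000
  cycle 0 → 1 → 0: weight = 10, length = 2, mean = 10/2 ≈ 5.000
  cycle 0 → 2 → 0: weight = 9, length = 2, mean = 9/2 ≈ 4.500
  cycle 1 → 0 → 1: weight = 10, length = 2, mean = 10/2 ≈ 5.000
Minimum mean = 2.000, attained e.g. along the cycle 1 → 1 with weight 2 and length 1. So λ(A) = 2/1 = 2.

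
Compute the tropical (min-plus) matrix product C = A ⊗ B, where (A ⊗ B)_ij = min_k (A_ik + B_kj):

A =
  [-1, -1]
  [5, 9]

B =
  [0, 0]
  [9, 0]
A ⊗ B =
  [-1, -1]
  [5, 5]

Apply the min-plus product entry-by-entry:
  C[0][0] = min over k of (A[0][0] + B[0][0] = -1 + 0 = -1, A[0][1] + B[1][0] = -1 + 9 = 8) = -1 (attained at k = 0)
  C[0][1] = min over k of (A[0][0] + B[0][1] = -1 + 0 = -1, A[0][1] + B[1][1] = -1 + 0 = -1) = -1 (attained at k = 0)
  C[1][0] = min over k of (A[1][0] + B[0][0] = 5 + 0 = 5, A[1][1] + B[1][0] = 9 + 9 = 18) = 5 (attained at k = 0)
  C[1][1] = min over k of (A[1][0] + B[0][1] = 5 + 0 = 5, A[1][1] + B[1][1] = 9 + 0 = 9) = 5 (attained at k = 0)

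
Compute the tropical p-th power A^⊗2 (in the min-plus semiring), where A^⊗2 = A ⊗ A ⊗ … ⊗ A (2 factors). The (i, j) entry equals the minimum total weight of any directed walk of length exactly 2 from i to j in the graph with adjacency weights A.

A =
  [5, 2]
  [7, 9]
A^⊗2 =
  [9, 7]
  [12, 9]

Each entry (A^⊗2)_ij equals the minimum over all length-2 walks i = v_0 → v_1 → … → v_2 = j of Σ_t A[v_t][v_{t+1}]. For example, for (i, j) = (0, 1) we minimise over 2 possible intermediate vertex sequences; the minimum is 7, attained along the walk 0 → 0 → 1.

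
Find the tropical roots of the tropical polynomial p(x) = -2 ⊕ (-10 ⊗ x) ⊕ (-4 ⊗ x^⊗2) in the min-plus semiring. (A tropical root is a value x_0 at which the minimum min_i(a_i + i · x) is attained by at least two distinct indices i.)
Roots: {-6, 8}

Each tropical root is a break point of the lower envelope of the lines y = a_i + i · x (there are 3 lines, with slopes 0, 1, ..., 2). Only the lines that attain the minimum somewhere contribute to roots; other lines are dominated. Here the surviving (envelope) indices are i = 2, i = 1, i = 0.
Intersections between consecutive envelope lines give the roots: for adjacent envelope indices i < j the intersection is x = (a_i − a_j) / (j − i). Reading off the sorted break points: {-6, 8}.
Verification: at each break x_0, at least two indices attain the minimum of min_i(a_i + i · x_0).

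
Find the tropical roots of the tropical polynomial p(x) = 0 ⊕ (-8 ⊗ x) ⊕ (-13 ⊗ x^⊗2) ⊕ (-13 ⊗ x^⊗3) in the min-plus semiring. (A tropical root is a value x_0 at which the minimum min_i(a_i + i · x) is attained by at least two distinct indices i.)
Roots: {0, 5, 8}

Each tropical root is a break point of the lower envelope of the lines y = a_i + i · x (there are 4 lines, with slopes 0, 1, ..., 3). Only the lines that attain the minimum somewhere contribute to roots; other lines are dominated. Here the surviving (envelope) indices are i = 3, i = 2, i = 1, i = 0.
Intersections between consecutive envelope lines give the roots: for adjacent envelope indices i < j the intersection is x = (a_i − a_j) / (j − i). Reading off the sorted break points: {0, 5, 8}.
Verification: at each break x_0, at least two indices attain the minimum of min_i(a_i + i · x_0).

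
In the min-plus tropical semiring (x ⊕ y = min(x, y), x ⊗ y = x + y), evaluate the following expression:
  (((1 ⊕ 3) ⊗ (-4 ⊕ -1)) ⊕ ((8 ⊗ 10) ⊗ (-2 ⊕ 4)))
(((1 ⊕ 3) ⊗ (-4 ⊕ -1)) ⊕ ((8 ⊗ 10) ⊗ (-2 ⊕ 4))) = -3

Expand innermost to outermost. Recall ⊕ takes the minimum of its arguments and ⊗ takes their sum. Working out the expression (((1 ⊕ 3) ⊗ (-4 ⊕ -1)) ⊕ ((8 ⊗ 10) ⊗ (-2 ⊕ 4))) gives -3.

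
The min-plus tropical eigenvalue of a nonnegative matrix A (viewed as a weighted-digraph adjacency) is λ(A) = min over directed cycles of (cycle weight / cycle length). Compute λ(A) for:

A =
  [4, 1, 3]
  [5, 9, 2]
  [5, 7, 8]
λ(A) = 8/3

Enumerate directed cycles and compute their means (weight / length). Sample:
  cycle 0 → 0: weight = 4, length = 1, mean = 4/1 ≈ 4.000
  cycle 1 → 1: weight = 9, length = 1, mean = 9/1 ≈ 9.000
  cycle 2 → 2: weight = 8, length = 1, mean = 8/1 ≈ 8.000
  cycle 0 → 1 → 0: weight = 6, length = 2, mean = 6/2 ≈ 3.000
  cycle 0 → 2 → 0: weight = 8, length = 2, mean = 8/2 ≈ 4.000
  cycle 1 → 0 → 1: weight = 6, length = 2, mean = 6/2 ≈ 3.000
Minimum mean = 2.667, attained e.g. along the cycle 0 → 1 → 2 → 0 with weight 8 and length 3. So λ(A) = 8/3 = 8/3.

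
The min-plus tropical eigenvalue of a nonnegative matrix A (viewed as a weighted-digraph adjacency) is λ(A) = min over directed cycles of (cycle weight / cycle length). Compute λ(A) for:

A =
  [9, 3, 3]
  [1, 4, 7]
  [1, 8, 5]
λ(A) = 2

Enumerate directed cycles and compute their means (weight / length). Sample:
  cycle 0 → 0: weight = 9, length = 1, mean = 9/1 ≈ 9.000
  cycle 1 → 1: weight = 4, length = 1, mean = 4/1 ≈ 4.000
  cycle 2 → 2: weight = 5, length = 1, mean = 5/1 ≈ 5.000
  cycle 0 → 1 → 0: weight = 4, length = 2, mean = 4/2 ≈ 2.000
  cycle 0 → 2 → 0: weight = 4, length = 2, mean = 4/2 ≈ 2.000
  cycle 1 → 0 → 1: weight = 4, length = 2, mean = 4/2 ≈ 2.000
Minimum mean = 2.000, attained e.g. along the cycle 0 → 1 → 0 with weight 4 and length 2. So λ(A) = 4/2 = 2.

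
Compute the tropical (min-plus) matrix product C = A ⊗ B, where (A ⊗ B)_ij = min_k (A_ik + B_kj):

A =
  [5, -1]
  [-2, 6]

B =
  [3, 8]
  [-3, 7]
A ⊗ B =
  [-4, 6]
  [1, 6]

Apply the min-plus product entry-by-entry:
  C[0][0] = min over k of (A[0][0] + B[0][0] = 5 + 3 = 8, A[0][1] + B[1][0] = -1 + -3 = -4) = -4 (attained at k = 1)
  C[0][1] = min over k of (A[0][0] + B[0][1] = 5 + 8 = 13, A[0][1] + B[1][1] = -1 + 7 = 6) = 6 (attained at k = 1)
  C[1][0] = min over k of (A[1][0] + B[0][0] = -2 + 3 = 1, A[1][1] + B[1][0] = 6 + -3 = 3) = 1 (attained at k = 0)
  C[1][1] = min over k of (A[1][0] + B[0][1] = -2 + 8 = 6, A[1][1] + B[1][1] = 6 + 7 = 13) = 6 (attained at k = 0)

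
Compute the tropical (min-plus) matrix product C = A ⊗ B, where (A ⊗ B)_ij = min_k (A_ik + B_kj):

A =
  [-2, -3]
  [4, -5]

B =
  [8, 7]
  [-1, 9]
A ⊗ B =
  [-4, 5]
  [-6, 4]

Apply the min-plus product entry-by-entry:
  C[0][0] = min over k of (A[0][0] + B[0][0] = -2 + 8 = 6, A[0][1] + B[1][0] = -3 + -1 = -4) = -4 (attained at k = 1)
  C[0][1] = min over k of (A[0][0] + B[0][1] = -2 + 7 = 5, A[0][1] + B[1][1] = -3 + 9 = 6) = 5 (attained at k = 0)
  C[1][0] = min over k of (A[1][0] + B[0][0] = 4 + 8 = 12, A[1][1] + B[1][0] = -5 + -1 = -6) = -6 (attained at k = 1)
  C[1][1] = min over k of (A[1][0] + B[0][1] = 4 + 7 = 11, A[1][1] + B[1][1] = -5 + 9 = 4) = 4 (attained at k = 1)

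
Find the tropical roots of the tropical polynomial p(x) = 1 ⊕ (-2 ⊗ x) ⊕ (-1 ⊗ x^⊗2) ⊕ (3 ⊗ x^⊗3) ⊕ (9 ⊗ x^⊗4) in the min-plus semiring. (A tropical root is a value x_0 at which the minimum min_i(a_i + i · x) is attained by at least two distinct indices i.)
Roots: {-6, -4, -1, 3}

Each tropical root is a break point of the lower envelope of the lines y = a_i + i · x (there are 5 lines, with slopes 0, 1, ..., 4). Only the lines that attain the minimum somewhere contribute to roots; other lines are dominated. Here the surviving (envelope) indices are i = 4, i = 3, i = 2, i = 1, i = 0.
Intersections between consecutive envelope lines give the roots: for adjacent envelope indices i < j the intersection is x = (a_i − a_j) / (j − i). Reading off the sorted break points: {-6, -4, -1, 3}.
Verification: at each break x_0, at least two indices attain the minimum of min_i(a_i + i · x_0).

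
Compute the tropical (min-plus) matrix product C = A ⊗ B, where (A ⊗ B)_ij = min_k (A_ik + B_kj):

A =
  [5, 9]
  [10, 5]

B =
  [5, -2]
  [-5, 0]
A ⊗ B =
  [4, 3]
  [0, 5]

Apply the min-plus product entry-by-entry:
  C[0][0] = min over k of (A[0][0] + B[0][0] = 5 + 5 = 10, A[0][1] + B[1][0] = 9 + -5 = 4) = 4 (attained at k = 1)
  C[0][1] = min over k of (A[0][0] + B[0][1] = 5 + -2 = 3, A[0][1] + B[1][1] = 9 + 0 = 9) = 3 (attained at k = 0)
  C[1][0] = min over k of (A[1][0] + B[0][0] = 10 + 5 = 15, A[1][1] + B[1][0] = 5 + -5 = 0) = 0 (attained at k = 1)
  C[1][1] = min over k of (A[1][0] + B[0][1] = 10 + -2 = 8, A[1][1] + B[1][1] = 5 + 0 = 5) = 5 (attained at k = 1)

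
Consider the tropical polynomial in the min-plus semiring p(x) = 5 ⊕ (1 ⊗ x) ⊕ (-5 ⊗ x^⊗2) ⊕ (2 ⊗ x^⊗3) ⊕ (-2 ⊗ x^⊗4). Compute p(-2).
p(-2) = -10

A tropical monomial a ⊗ x^⊗i evaluates to a + i · x. Evaluating each term at x = -2:
  Term 0 contributes 5 + 0 · -2 = 5
  Term 1 contributes 1 + 1 · -2 = -1
  Term 2 contributes -5 + 2 · -2 = -9
  Term 3 contributes 2 + 3 · -2 = -4
  Term 4 contributes -2 + 4 · -2 = -10
p(-2) = ⊕ of these = min[5, -1, -9, -4, -10] = -10.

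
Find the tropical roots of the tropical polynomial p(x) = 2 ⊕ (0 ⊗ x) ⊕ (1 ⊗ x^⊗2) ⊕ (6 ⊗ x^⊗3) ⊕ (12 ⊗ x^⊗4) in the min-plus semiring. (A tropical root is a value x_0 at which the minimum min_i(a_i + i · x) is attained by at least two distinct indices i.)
Roots: {-6, -5, -1, 2}

Each tropical root is a break point of the lower envelope of the lines y = a_i + i · x (there are 5 lines, with slopes 0, 1, ..., 4). Only the lines that attain the minimum somewhere contribute to roots; other lines are dominated. Here the surviving (envelope) indices are i = 4, i = 3, i = 2, i = 1, i = 0.
Intersections between consecutive envelope lines give the roots: for adjacent envelope indices i < j the intersection is x = (a_i − a_j) / (j − i). Reading off the sorted break points: {-6, -5, -1, 2}.
Verification: at each break x_0, at least two indices attain the minimum of min_i(a_i + i · x_0).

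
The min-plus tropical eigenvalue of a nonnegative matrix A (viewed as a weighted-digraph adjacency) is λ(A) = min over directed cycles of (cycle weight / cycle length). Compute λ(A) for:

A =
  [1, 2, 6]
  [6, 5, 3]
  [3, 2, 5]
λ(A) = 1

Enumerate directed cycles and compute their means (weight / length). Sample:
  cycle 0 → 0: weight = 1, length = 1, mean = 1/1 ≈ 1.000
  cycle 1 → 1: weight = 5, length = 1, mean = 5/1 ≈ 5.000
  cycle 2 → 2: weight = 5, length = 1, mean = 5/1 ≈ 5.000
  cycle 0 → 1 → 0: weight = 8, length = 2, mean = 8/2 ≈ 4.000
  cycle 0 → 2 → 0: weight = 9, length = 2, mean = 9/2 ≈ 4.500
  cycle 1 → 0 → 1: weight = 8, length = 2, mean = 8/2 ≈ 4.000
Minimum mean = 1.000, attained e.g. along the cycle 0 → 0 with weight 1 and length 1. So λ(A) = 1/1 = 1.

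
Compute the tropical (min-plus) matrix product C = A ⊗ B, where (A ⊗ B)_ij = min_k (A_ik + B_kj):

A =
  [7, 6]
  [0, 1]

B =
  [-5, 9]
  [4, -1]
A ⊗ B =
  [2, 5]
  [-5, 0]

Apply the min-plus product entry-by-entry:
  C[0][0] = min over k of (A[0][0] + B[0][0] = 7 + -5 = 2, A[0][1] + B[1][0] = 6 + 4 = 10) = 2 (attained at k = 0)
  C[0][1] = min over k of (A[0][0] + B[0][1] = 7 + 9 = 16, A[0][1] + B[1][1] = 6 + -1 = 5) = 5 (attained at k = 1)
  C[1][0] = min over k of (A[1][0] + B[0][0] = 0 + -5 = -5, A[1][1] + B[1][0] = 1 + 4 = 5) = -5 (attained at k = 0)
  C[1][1] = min over k of (A[1][0] + B[0][1] = 0 + 9 = 9, A[1][1] + B[1][1] = 1 + -1 = 0) = 0 (attained at k = 1)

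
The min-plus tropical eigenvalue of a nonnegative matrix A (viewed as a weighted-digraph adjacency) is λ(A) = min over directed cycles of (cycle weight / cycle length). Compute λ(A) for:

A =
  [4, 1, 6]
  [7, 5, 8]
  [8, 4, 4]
λ(A) = 4

Enumerate directed cycles and compute their means (weight / length). Sample:
  cycle 0 → 0: weight = 4, length = 1, mean = 4/1 ≈ 4.000
  cycle 1 → 1: weight = 5, length = 1, mean = 5/1 ≈ 5.000
  cycle 2 → 2: weight = 4, length = 1, mean = 4/1 ≈ 4.000
  cycle 0 → 1 → 0: weight = 8, length = 2, mean = 8/2 ≈ 4.000
  cycle 0 → 2 → 0: weight = 14, length = 2, mean = 14/2 ≈ 7.000
  cycle 1 → 0 → 1: weight = 8, length = 2, mean = 8/2 ≈ 4.000
Minimum mean = 4.000, attained e.g. along the cycle 0 → 0 with weight 4 and length 1. So λ(A) = 4/1 = 4.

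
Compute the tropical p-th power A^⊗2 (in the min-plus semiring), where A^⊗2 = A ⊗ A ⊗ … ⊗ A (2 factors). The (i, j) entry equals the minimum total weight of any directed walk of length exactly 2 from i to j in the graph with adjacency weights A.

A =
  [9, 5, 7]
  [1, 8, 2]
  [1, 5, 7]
A^⊗2 =
  [6, 12, 7]
  [3, 6, 8]
  [6, 6, 7]

Each entry (A^⊗2)_ij equals the minimum over all length-2 walks i = v_0 → v_1 → … → v_2 = j of Σ_t A[v_t][v_{t+1}]. For example, for (i, j) = (0, 2) we minimise over 3 possible intermediate vertex sequences; the minimum is 7, attained along the walk 0 → 1 → 2.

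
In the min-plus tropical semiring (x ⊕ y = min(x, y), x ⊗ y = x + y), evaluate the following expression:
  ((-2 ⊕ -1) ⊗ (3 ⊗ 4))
((-2 ⊕ -1) ⊗ (3 ⊗ 4)) = 5

Expand innermost to outermost. Recall ⊕ takes the minimum of its arguments and ⊗ takes their sum. Working out the expression ((-2 ⊕ -1) ⊗ (3 ⊗ 4)) gives 5.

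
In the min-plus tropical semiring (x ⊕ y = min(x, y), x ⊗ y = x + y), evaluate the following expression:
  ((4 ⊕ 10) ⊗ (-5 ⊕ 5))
((4 ⊕ 10) ⊗ (-5 ⊕ 5)) = -1

Expand innermost to outermost. Recall ⊕ takes the minimum of its arguments and ⊗ takes their sum. Working out the expression ((4 ⊕ 10) ⊗ (-5 ⊕ 5)) gives -1.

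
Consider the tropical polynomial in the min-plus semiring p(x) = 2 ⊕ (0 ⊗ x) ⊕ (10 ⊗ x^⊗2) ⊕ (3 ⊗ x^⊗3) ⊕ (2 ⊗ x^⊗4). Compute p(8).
p(8) = 2

A tropical monomial a ⊗ x^⊗i evaluates to a + i · x. Evaluating each term at x = 8:
  Term 0 contributes 2 + 0 · 8 = 2
  Term 1 contributes 0 + 1 · 8 = 8
  Term 2 contributes 10 + 2 · 8 = 26
  Term 3 contributes 3 + 3 · 8 = 27
  Term 4 contributes 2 + 4 · 8 = 34
p(8) = ⊕ of these = min[2, 8, 26, 27, 34] = 2.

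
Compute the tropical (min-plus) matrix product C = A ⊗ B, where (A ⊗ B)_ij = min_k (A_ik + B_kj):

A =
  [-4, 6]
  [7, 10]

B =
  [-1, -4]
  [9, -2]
A ⊗ B =
  [-5, -8]
  [6, 3]

Apply the min-plus product entry-by-entry:
  C[0][0] = min over k of (A[0][0] + B[0][0] = -4 + -1 = -5, A[0][1] + B[1][0] = 6 + 9 = 15) = -5 (attained at k = 0)
  C[0][1] = min over k of (A[0][0] + B[0][1] = -4 + -4 = -8, A[0][1] + B[1][1] = 6 + -2 = 4) = -8 (attained at k = 0)
  C[1][0] = min over k of (A[1][0] + B[0][0] = 7 + -1 = 6, A[1][1] + B[1][0] = 10 + 9 = 19) = 6 (attained at k = 0)
  C[1][1] = min over k of (A[1][0] + B[0][1] = 7 + -4 = 3, A[1][1] + B[1][1] = 10 + -2 = 8) = 3 (attained at k = 0)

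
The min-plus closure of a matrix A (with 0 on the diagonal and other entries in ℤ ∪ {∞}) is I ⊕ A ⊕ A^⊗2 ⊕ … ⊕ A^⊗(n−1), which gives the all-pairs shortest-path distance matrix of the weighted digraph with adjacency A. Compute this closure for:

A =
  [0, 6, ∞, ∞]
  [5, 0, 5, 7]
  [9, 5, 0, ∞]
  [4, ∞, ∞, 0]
Closure =
  [0, 6, 11, 13]
  [5, 0, 5, 7]
  [9, 5, 0, 12]
  [4, 10, 15, 0]

This is the Floyd-Warshall all-pairs shortest-path computation. For each intermediate vertex k = 0, 1, …, 3, update dist[i][j] ← min(dist[i][j], dist[i][k] + dist[k][j]). The final matrix gives, for each (i, j), the minimum total weight of any directed path from i to j (possibly empty when i = j).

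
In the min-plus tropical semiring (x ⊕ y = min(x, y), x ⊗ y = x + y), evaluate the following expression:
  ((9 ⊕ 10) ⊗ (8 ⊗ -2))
((9 ⊕ 10) ⊗ (8 ⊗ -2)) = 15

Expand innermost to outermost. Recall ⊕ takes the minimum of its arguments and ⊗ takes their sum. Working out the expression ((9 ⊕ 10) ⊗ (8 ⊗ -2)) gives 15.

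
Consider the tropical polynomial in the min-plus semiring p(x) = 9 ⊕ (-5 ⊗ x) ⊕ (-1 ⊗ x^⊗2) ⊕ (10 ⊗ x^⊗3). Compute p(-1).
p(-1) = -6

A tropical monomial a ⊗ x^⊗i evaluates to a + i · x. Evaluating each term at x = -1:
  Term 0 contributes 9 + 0 · -1 = 9
  Term 1 contributes -5 + 1 · -1 = -6
  Term 2 contributes -1 + 2 · -1 = -3
  Term 3 contributes 10 + 3 · -1 = 7
p(-1) = ⊕ of these = min[9, -6, -3, 7] = -6.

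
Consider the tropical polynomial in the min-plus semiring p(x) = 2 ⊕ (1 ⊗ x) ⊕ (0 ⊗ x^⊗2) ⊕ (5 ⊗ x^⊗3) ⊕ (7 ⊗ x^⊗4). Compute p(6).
p(6) = 2

A tropical monomial a ⊗ x^⊗i evaluates to a + i · x. Evaluating each term at x = 6:
  Term 0 contributes 2 + 0 · 6 = 2
  Term 1 contributes 1 + 1 · 6 = 7
  Term 2 contributes 0 + 2 · 6 = 12
  Term 3 contributes 5 + 3 · 6 = 23
  Term 4 contributes 7 + 4 · 6 = 31
p(6) = ⊕ of these = min[2, 7, 12, 23, 31] = 2.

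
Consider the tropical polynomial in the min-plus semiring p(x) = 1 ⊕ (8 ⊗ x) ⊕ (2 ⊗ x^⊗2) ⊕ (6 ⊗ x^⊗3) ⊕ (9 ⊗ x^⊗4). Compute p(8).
p(8) = 1

A tropical monomial a ⊗ x^⊗i evaluates to a + i · x. Evaluating each term at x = 8:
  Term 0 contributes 1 + 0 · 8 = 1
  Term 1 contributes 8 + 1 · 8 = 16
  Term 2 contributes 2 + 2 · 8 = 18
  Term 3 contributes 6 + 3 · 8 = 30
  Term 4 contributes 9 + 4 · 8 = 41
p(8) = ⊕ of these = min[1, 16, 18, 30, 41] = 1.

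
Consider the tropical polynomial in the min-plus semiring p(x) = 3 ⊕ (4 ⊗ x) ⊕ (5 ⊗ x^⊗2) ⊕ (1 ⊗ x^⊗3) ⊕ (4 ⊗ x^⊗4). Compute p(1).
p(1) = 3

A tropical monomial a ⊗ x^⊗i evaluates to a + i · x. Evaluating each term at x = 1:
  Term 0 contributes 3 + 0 · 1 = 3
  Term 1 contributes 4 + 1 · 1 = 5
  Term 2 contributes 5 + 2 · 1 = 7
  Term 3 contributes 1 + 3 · 1 = 4
  Term 4 contributes 4 + 4 · 1 = 8
p(1) = ⊕ of these = min[3, 5, 7, 4, 8] = 3.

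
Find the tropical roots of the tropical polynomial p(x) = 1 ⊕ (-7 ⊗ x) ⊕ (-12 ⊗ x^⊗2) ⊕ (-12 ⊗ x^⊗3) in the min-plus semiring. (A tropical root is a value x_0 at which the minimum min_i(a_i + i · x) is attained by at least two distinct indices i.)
Roots: {0, 5, 8}

Each tropical root is a break point of the lower envelope of the lines y = a_i + i · x (there are 4 lines, with slopes 0, 1, ..., 3). Only the lines that attain the minimum somewhere contribute to roots; other lines are dominated. Here the surviving (envelope) indices are i = 3, i = 2, i = 1, i = 0.
Intersections between consecutive envelope lines give the roots: for adjacent envelope indices i < j the intersection is x = (a_i − a_j) / (j − i). Reading off the sorted break points: {0, 5, 8}.
Verification: at each break x_0, at least two indices attain the minimum of min_i(a_i + i · x_0).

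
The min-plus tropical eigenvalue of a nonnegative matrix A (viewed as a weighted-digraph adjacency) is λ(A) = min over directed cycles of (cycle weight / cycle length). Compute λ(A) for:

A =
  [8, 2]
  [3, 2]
λ(A) = 2

Enumerate directed cycles and compute their means (weight / length). Sample:
  cycle 0 → 0: weight = 8, length = 1, mean = 8/1 ≈ 8.000
  cycle 1 → 1: weight = 2, length = 1, mean = 2/1 ≈ 2.000
  cycle 0 → 1 → 0: weight = 5, length = 2, mean = 5/2 ≈ 2.500
  cycle 1 → 0 → 1: weight = 5, length = 2, mean = 5/2 ≈ 2.500
Minimum mean = 2.000, attained e.g. along the cycle 1 → 1 with weight 2 and length 1. So λ(A) = 2/1 = 2.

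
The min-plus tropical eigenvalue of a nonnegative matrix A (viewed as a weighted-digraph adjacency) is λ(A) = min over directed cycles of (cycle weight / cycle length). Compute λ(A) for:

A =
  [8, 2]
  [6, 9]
λ(A) = 4

Enumerate directed cycles and compute their means (weight / length). Sample:
  cycle 0 → 0: weight = 8, length = 1, mean = 8/1 ≈ 8.000
  cycle 1 → 1: weight = 9, length = 1, mean = 9/1 ≈ 9.000
  cycle 0 → 1 → 0: weight = 8, length = 2, mean = 8/2 ≈ 4.000
  cycle 1 → 0 → 1: weight = 8, length = 2, mean = 8/2 ≈ 4.000
Minimum mean = 4.000, attained e.g. along the cycle 0 → 1 → 0 with weight 8 and length 2. So λ(A) = 8/2 = 4.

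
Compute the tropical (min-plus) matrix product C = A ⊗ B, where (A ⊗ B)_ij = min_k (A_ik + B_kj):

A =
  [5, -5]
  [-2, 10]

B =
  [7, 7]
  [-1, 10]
A ⊗ B =
  [-6, 5]
  [5, 5]

Apply the min-plus product entry-by-entry:
  C[0][0] = min over k of (A[0][0] + B[0][0] = 5 + 7 = 12, A[0][1] + B[1][0] = -5 + -1 = -6) = -6 (attained at k = 1)
  C[0][1] = min over k of (A[0][0] + B[0][1] = 5 + 7 = 12, A[0][1] + B[1][1] = -5 + 10 = 5) = 5 (attained at k = 1)
  C[1][0] = min over k of (A[1][0] + B[0][0] = -2 + 7 = 5, A[1][1] + B[1][0] = 10 + -1 = 9) = 5 (attained at k = 0)
  C[1][1] = min over k of (A[1][0] + B[0][1] = -2 + 7 = 5, A[1][1] + B[1][1] = 10 + 10 = 20) = 5 (attained at k = 0)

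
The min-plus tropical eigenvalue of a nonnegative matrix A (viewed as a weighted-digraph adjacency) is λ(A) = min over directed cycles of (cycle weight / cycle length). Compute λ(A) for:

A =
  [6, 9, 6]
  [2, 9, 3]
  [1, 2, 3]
λ(A) = 5/2

Enumerate directed cycles and compute their means (weight / length). Sample:
  cycle 0 → 0: weight = 6, length = 1, mean = 6/1 ≈ 6.000
  cycle 1 → 1: weight = 9, length = 1, mean = 9/1 ≈ 9.000
  cycle 2 → 2: weight = 3, length = 1, mean = 3/1 ≈ 3.000
  cycle 0 → 1 → 0: weight = 11, length = 2, mean = 11/2 ≈ 5.500
  cycle 0 → 2 → 0: weight = 7, length = 2, mean = 7/2 ≈ 3.500
  cycle 1 → 0 → 1: weight = 11, length = 2, mean = 11/2 ≈ 5.500
Minimum mean = 2.500, attained e.g. along the cycle 1 → 2 → 1 with weight 5 and length 2. So λ(A) = 5/2 = 5/2.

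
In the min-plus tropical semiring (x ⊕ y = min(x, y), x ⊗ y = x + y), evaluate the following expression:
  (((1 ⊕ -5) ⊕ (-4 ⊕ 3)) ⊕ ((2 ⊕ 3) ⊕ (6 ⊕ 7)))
(((1 ⊕ -5) ⊕ (-4 ⊕ 3)) ⊕ ((2 ⊕ 3) ⊕ (6 ⊕ 7))) = -5

Expand innermost to outermost. Recall ⊕ takes the minimum of its arguments and ⊗ takes their sum. Working out the expression (((1 ⊕ -5) ⊕ (-4 ⊕ 3)) ⊕ ((2 ⊕ 3) ⊕ (6 ⊕ 7))) gives -5.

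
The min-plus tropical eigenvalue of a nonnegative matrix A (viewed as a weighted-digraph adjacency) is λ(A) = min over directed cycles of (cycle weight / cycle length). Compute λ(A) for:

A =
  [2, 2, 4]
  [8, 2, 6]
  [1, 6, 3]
λ(A) = 2

Enumerate directed cycles and compute their means (weight / length). Sample:
  cycle 0 → 0: weight = 2, length = 1, mean = 2/1 ≈ 2.000
  cycle 1 → 1: weight = 2, length = 1, mean = 2/1 ≈ 2.000
  cycle 2 → 2: weight = 3, length = 1, mean = 3/1 ≈ 3.000
  cycle 0 → 1 → 0: weight = 10, length = 2, mean = 10/2 ≈ 5.000
  cycle 0 → 2 → 0: weight = 5, length = 2, mean = 5/2 ≈ 2.500
  cycle 1 → 0 → 1: weight = 10, length = 2, mean = 10/2 ≈ 5.000
Minimum mean = 2.000, attained e.g. along the cycle 0 → 0 with weight 2 and length 1. So λ(A) = 2/1 = 2.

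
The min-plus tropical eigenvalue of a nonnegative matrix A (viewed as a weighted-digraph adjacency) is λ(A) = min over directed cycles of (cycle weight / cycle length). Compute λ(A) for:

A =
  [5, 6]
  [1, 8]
λ(A) = 7/2

Enumerate directed cycles and compute their means (weight / length). Sample:
  cycle 0 → 0: weight = 5, length = 1, mean = 5/1 ≈ 5.000
  cycle 1 → 1: weight = 8, length = 1, mean = 8/1 ≈ 8.000
  cycle 0 → 1 → 0: weight = 7, length = 2, mean = 7/2 ≈ 3.500
  cycle 1 → 0 → 1: weight = 7, length = 2, mean = 7/2 ≈ 3.500
Minimum mean = 3.500, attained e.g. along the cycle 0 → 1 → 0 with weight 7 and length 2. So λ(A) = 7/2 = 7/2.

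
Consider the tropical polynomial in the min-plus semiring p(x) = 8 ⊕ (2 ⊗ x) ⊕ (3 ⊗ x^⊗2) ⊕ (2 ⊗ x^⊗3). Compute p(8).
p(8) = 8

A tropical monomial a ⊗ x^⊗i evaluates to a + i · x. Evaluating each term at x = 8:
  Term 0 contributes 8 + 0 · 8 = 8
  Term 1 contributes 2 + 1 · 8 = 10
  Term 2 contributes 3 + 2 · 8 = 19
  Term 3 contributes 2 + 3 · 8 = 26
p(8) = ⊕ of these = min[8, 10, 19, 26] = 8.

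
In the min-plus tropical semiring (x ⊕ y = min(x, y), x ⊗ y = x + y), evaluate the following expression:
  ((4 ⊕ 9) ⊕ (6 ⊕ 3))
((4 ⊕ 9) ⊕ (6 ⊕ 3)) = 3

Expand innermost to outermost. Recall ⊕ takes the minimum of its arguments and ⊗ takes their sum. Working out the expression ((4 ⊕ 9) ⊕ (6 ⊕ 3)) gives 3.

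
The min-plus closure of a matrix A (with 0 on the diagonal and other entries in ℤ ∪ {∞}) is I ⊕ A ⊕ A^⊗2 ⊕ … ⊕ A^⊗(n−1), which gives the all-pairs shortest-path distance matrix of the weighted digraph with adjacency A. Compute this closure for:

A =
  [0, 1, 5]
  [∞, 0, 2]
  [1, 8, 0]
Closure =
  [0, 1, 3]
  [3, 0, 2]
  [1, 2, 0]

This is the Floyd-Warshall all-pairs shortest-path computation. For each intermediate vertex k = 0, 1, …, 2, update dist[i][j] ← min(dist[i][j], dist[i][k] + dist[k][j]). The final matrix gives, for each (i, j), the minimum total weight of any directed path from i to j (possibly empty when i = j).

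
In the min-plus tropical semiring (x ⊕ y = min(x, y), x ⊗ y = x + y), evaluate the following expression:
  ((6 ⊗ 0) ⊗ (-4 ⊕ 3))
((6 ⊗ 0) ⊗ (-4 ⊕ 3)) = 2

Expand innermost to outermost. Recall ⊕ takes the minimum of its arguments and ⊗ takes their sum. Working out the expression ((6 ⊗ 0) ⊗ (-4 ⊕ 3)) gives 2.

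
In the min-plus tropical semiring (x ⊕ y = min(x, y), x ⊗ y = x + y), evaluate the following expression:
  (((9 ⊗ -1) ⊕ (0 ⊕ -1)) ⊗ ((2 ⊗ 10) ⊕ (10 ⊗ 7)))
(((9 ⊗ -1) ⊕ (0 ⊕ -1)) ⊗ ((2 ⊗ 10) ⊕ (10 ⊗ 7))) = 11

Expand innermost to outermost. Recall ⊕ takes the minimum of its arguments and ⊗ takes their sum. Working out the expression (((9 ⊗ -1) ⊕ (0 ⊕ -1)) ⊗ ((2 ⊗ 10) ⊕ (10 ⊗ 7))) gives 11.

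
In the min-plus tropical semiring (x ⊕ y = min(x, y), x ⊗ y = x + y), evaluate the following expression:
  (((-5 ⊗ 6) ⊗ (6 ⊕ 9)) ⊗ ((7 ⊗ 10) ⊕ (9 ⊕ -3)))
(((-5 ⊗ 6) ⊗ (6 ⊕ 9)) ⊗ ((7 ⊗ 10) ⊕ (9 ⊕ -3))) = 4

Expand innermost to outermost. Recall ⊕ takes the minimum of its arguments and ⊗ takes their sum. Working out the expression (((-5 ⊗ 6) ⊗ (6 ⊕ 9)) ⊗ ((7 ⊗ 10) ⊕ (9 ⊕ -3))) gives 4.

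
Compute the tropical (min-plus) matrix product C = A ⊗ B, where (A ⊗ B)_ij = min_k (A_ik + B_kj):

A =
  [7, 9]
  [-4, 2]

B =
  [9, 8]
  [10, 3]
A ⊗ B =
  [16, 12]
  [5, 4]

Apply the min-plus product entry-by-entry:
  C[0][0] = min over k of (A[0][0] + B[0][0] = 7 + 9 = 16, A[0][1] + B[1][0] = 9 + 10 = 19) = 16 (attained at k = 0)
  C[0][1] = min over k of (A[0][0] + B[0][1] = 7 + 8 = 15, A[0][1] + B[1][1] = 9 + 3 = 12) = 12 (attained at k = 1)
  C[1][0] = min over k of (A[1][0] + B[0][0] = -4 + 9 = 5, A[1][1] + B[1][0] = 2 + 10 = 12) = 5 (attained at k = 0)
  C[1][1] = min over k of (A[1][0] + B[0][1] = -4 + 8 = 4, A[1][1] + B[1][1] = 2 + 3 = 5) = 4 (attained at k = 0)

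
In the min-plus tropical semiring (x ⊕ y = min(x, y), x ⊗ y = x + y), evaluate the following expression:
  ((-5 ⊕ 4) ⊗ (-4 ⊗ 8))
((-5 ⊕ 4) ⊗ (-4 ⊗ 8)) = -1

Expand innermost to outermost. Recall ⊕ takes the minimum of its arguments and ⊗ takes their sum. Working out the expression ((-5 ⊕ 4) ⊗ (-4 ⊗ 8)) gives -1.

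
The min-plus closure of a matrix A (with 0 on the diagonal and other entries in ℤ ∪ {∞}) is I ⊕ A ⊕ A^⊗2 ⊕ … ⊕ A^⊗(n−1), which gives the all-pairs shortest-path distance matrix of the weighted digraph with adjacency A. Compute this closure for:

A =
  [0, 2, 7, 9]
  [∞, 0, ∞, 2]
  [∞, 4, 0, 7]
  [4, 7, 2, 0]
Closure =
  [0, 2, 6, 4]
  [6, 0, 4, 2]
  [10, 4, 0, 6]
  [4, 6, 2, 0]

This is the Floyd-Warshall all-pairs shortest-path computation. For each intermediate vertex k = 0, 1, …, 3, update dist[i][j] ← min(dist[i][j], dist[i][k] + dist[k][j]). The final matrix gives, for each (i, j), the minimum total weight of any directed path from i to j (possibly empty when i = j).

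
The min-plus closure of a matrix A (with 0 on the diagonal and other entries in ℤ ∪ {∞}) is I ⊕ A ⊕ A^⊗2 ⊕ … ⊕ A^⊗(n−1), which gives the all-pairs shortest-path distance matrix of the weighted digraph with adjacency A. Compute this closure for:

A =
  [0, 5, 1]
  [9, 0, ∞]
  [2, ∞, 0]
Closure =
  [0, 5, 1]
  [9, 0, 10]
  [2, 7, 0]

This is the Floyd-Warshall all-pairs shortest-path computation. For each intermediate vertex k = 0, 1, …, 2, update dist[i][j] ← min(dist[i][j], dist[i][k] + dist[k][j]). The final matrix gives, for each (i, j), the minimum total weight of any directed path from i to j (possibly empty when i = j).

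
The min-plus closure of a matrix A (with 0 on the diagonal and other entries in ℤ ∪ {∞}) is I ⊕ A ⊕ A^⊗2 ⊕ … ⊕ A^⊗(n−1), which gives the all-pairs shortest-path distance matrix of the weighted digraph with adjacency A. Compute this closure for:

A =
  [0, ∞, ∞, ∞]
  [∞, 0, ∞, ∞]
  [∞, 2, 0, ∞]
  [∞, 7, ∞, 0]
Closure =
  [0, ∞, ∞, ∞]
  [∞, 0, ∞, ∞]
  [∞, 2, 0, ∞]
  [∞, 7, ∞, 0]

This is the Floyd-Warshall all-pairs shortest-path computation. For each intermediate vertex k = 0, 1, …, 3, update dist[i][j] ← min(dist[i][j], dist[i][k] + dist[k][j]). The final matrix gives, for each (i, j), the minimum total weight of any directed path from i to j (possibly empty when i = j).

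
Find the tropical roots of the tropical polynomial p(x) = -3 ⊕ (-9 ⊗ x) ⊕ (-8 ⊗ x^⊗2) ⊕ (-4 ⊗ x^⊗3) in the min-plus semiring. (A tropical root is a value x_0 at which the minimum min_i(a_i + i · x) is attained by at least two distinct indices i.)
Roots: {-4, -1, 6}

Each tropical root is a break point of the lower envelope of the lines y = a_i + i · x (there are 4 lines, with slopes 0, 1, ..., 3). Only the lines that attain the minimum somewhere contribute to roots; other lines are dominated. Here the surviving (envelope) indices are i = 3, i = 2, i = 1, i = 0.
Intersections between consecutive envelope lines give the roots: for adjacent envelope indices i < j the intersection is x = (a_i − a_j) / (j − i). Reading off the sorted break points: {-4, -1, 6}.
Verification: at each break x_0, at least two indices attain the minimum of min_i(a_i + i · x_0).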